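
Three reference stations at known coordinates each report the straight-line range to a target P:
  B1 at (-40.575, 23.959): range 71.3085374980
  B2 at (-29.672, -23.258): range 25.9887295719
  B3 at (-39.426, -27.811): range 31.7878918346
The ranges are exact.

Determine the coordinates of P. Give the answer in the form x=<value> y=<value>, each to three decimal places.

eq1: (x + 40.575)² + (y − 23.959)² = 71.3085374980²
eq2: (x + 29.672)² + (y + 23.258)² = 25.9887295719²
eq3: (x + 39.426)² + (y + 27.811)² = 31.7878918346²
eq1−eq3, eq1−eq2 (x²,y² cancel):
  2.298·x − 103.540·y = 4181.934344
  21.806·x − 94.434·y = 3610.491297
det = 2.298·-94.434 − -103.540·21.806 = 2040.783908
x = (4181.934344·-94.434 − -103.540·3610.491297) / 2040.783908 = -10.332558
y = (2.298·3610.491297 − 4181.934344·21.806) / 2040.783908 = -40.618877

x=-10.333 y=-40.619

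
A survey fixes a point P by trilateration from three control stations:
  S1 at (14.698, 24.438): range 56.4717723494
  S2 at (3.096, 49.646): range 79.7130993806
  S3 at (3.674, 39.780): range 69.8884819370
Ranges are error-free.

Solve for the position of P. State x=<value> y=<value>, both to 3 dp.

x=-0.347 y=-29.993

eq1: (x − 14.698)² + (y − 24.438)² = 56.4717723494²
eq2: (x − 3.096)² + (y − 49.646)² = 79.7130993806²
eq3: (x − 3.674)² + (y − 39.780)² = 69.8884819370²
eq3−eq1, eq3−eq2 (x²,y² cancel):
  22.048·x − 30.684·y = 912.639207
  -1.156·x + 19.732·y = -591.414449
det = 22.048·19.732 − -30.684·-1.156 = 399.580432
x = (912.639207·19.732 − -30.684·-591.414449) / 399.580432 = -0.347275
y = (22.048·-591.414449 − 912.639207·-1.156) / 399.580432 = -29.992697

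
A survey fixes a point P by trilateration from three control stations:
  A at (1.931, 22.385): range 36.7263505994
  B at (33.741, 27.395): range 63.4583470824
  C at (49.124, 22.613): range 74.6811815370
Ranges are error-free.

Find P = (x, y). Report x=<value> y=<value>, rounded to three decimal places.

eq1: (x − 1.931)² + (y − 22.385)² = 36.7263505994²
eq2: (x − 33.741)² + (y − 27.395)² = 63.4583470824²
eq3: (x − 49.124)² + (y − 22.613)² = 74.6811815370²
eq2−eq3, eq2−eq1 (x²,y² cancel):
  30.766·x − 9.564·y = -514.743022
  -63.620·x − 10.020·y = 1294.012866
det = 30.766·-10.020 − -9.564·-63.620 = -916.737000
x = (-514.743022·-10.020 − -9.564·1294.012866) / -916.737000 = -19.126166
y = (30.766·1294.012866 − -514.743022·-63.620) / -916.737000 = -7.705207

x=-19.126 y=-7.705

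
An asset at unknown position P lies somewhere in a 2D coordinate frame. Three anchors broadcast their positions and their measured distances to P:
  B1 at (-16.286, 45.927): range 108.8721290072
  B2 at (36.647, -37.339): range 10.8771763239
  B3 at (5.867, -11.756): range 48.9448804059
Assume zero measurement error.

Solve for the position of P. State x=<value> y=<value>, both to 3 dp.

eq1: (x + 16.286)² + (y − 45.927)² = 108.8721290072²
eq2: (x − 36.647)² + (y + 37.339)² = 10.8771763239²
eq3: (x − 5.867)² + (y + 11.756)² = 48.9448804059²
eq2−eq3, eq2−eq1 (x²,y² cancel):
  -61.560·x + 51.166·y = -4841.866658
  -105.866·x + 166.532·y = -12097.507915
det = -61.560·166.532 − 51.166·-105.866 = -4834.970164
x = (-4841.866658·166.532 − 51.166·-12097.507915) / -4834.970164 = 38.747840
y = (-61.560·-12097.507915 − -4841.866658·-105.866) / -4834.970164 = -48.011368

x=38.748 y=-48.011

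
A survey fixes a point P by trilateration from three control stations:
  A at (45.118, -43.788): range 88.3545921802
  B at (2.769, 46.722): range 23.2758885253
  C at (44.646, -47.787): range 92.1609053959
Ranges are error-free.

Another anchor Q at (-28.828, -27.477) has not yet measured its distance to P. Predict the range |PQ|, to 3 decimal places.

eq1: (x − 45.118)² + (y + 43.788)² = 88.3545921802²
eq2: (x − 2.769)² + (y − 46.722)² = 23.2758885253²
eq3: (x − 44.646)² + (y + 47.787)² = 92.1609053959²
eq2−eq3, eq2−eq1 (x²,y² cancel):
  83.754·x − 189.018·y = -5865.615457
  84.698·x − 181.020·y = -5502.356750
det = 83.754·-181.020 − -189.018·84.698 = 848.297484
x = (-5865.615457·-181.020 − -189.018·-5502.356750) / 848.297484 = 25.638697
y = (83.754·-5502.356750 − -5865.615457·84.698) / 848.297484 = 42.392570
|P − Q| = √((25.638697 − -28.828)² + (42.392570 − -27.477)²) = 88.591071

88.591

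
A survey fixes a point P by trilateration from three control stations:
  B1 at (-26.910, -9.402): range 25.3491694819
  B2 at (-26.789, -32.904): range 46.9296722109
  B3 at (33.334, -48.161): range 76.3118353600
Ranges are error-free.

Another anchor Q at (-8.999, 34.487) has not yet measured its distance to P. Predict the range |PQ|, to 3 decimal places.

22.832

eq1: (x + 26.910)² + (y + 9.402)² = 25.3491694819²
eq2: (x + 26.789)² + (y + 32.904)² = 46.9296722109²
eq3: (x − 33.334)² + (y + 48.161)² = 76.3118353600²
eq1−eq2, eq1−eq3 (x²,y² cancel):
  0.242·x − 47.004·y = -572.035707
  120.488·x − 77.518·y = -2562.824050
det = 0.242·-77.518 − -47.004·120.488 = 5644.658596
x = (-572.035707·-77.518 − -47.004·-2562.824050) / 5644.658596 = -13.485301
y = (0.242·-2562.824050 − -572.035707·120.488) / 5644.658596 = 12.100508
|P − Q| = √((-13.485301 − -8.999)² + (12.100508 − 34.487)²) = 22.831599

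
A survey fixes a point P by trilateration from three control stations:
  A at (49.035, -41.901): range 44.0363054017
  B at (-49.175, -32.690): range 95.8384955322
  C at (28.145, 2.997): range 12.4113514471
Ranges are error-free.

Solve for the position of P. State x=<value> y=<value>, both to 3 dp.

x=40.438 y=1.288

eq1: (x − 49.035)² + (y + 41.901)² = 44.0363054017²
eq2: (x + 49.175)² + (y + 32.690)² = 95.8384955322²
eq3: (x − 28.145)² + (y − 2.997)² = 12.4113514471²
eq2−eq3, eq2−eq1 (x²,y² cancel):
  154.640·x + 71.374·y = 6345.281890
  196.420·x − 18.422·y = 7919.129333
det = 154.640·-18.422 − 71.374·196.420 = -16868.059160
x = (6345.281890·-18.422 − 71.374·7919.129333) / -16868.059160 = 40.438127
y = (154.640·7919.129333 − 6345.281890·196.420) / -16868.059160 = 1.288003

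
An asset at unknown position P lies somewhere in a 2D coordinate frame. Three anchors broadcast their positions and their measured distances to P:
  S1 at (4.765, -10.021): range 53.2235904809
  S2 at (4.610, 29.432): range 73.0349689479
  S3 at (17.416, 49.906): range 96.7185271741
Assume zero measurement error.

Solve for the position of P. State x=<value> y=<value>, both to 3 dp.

x=-47.047 y=-22.198

eq1: (x − 4.765)² + (y + 10.021)² = 53.2235904809²
eq2: (x − 4.610)² + (y − 29.432)² = 73.0349689479²
eq3: (x − 17.416)² + (y − 49.906)² = 96.7185271741²
eq3−eq2, eq3−eq1 (x²,y² cancel):
  -25.612·x − 40.948·y = 2113.935642
  -25.302·x − 119.854·y = 3850.922689
det = -25.612·-119.854 − -40.948·-25.302 = 2033.634352
x = (2113.935642·-119.854 − -40.948·3850.922689) / 2033.634352 = -47.046835
y = (-25.612·3850.922689 − 2113.935642·-25.302) / 2033.634352 = -22.198205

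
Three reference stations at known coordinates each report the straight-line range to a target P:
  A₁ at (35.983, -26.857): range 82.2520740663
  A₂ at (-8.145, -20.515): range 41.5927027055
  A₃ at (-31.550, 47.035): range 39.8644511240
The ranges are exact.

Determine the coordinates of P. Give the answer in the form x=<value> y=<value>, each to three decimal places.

eq1: (x − 35.983)² + (y + 26.857)² = 82.2520740663²
eq2: (x + 8.145)² + (y + 20.515)² = 41.5927027055²
eq3: (x + 31.550)² + (y − 47.035)² = 39.8644511240²
eq3−eq1, eq3−eq2 (x²,y² cancel):
  135.066·x − 147.784·y = -6367.848212
  46.810·x − 135.100·y = -2861.265930
det = 135.066·-135.100 − -147.784·46.810 = -11329.647560
x = (-6367.848212·-135.100 − -147.784·-2861.265930) / -11329.647560 = -38.610819
y = (135.066·-2861.265930 − -6367.848212·46.810) / -11329.647560 = 7.800840

x=-38.611 y=7.801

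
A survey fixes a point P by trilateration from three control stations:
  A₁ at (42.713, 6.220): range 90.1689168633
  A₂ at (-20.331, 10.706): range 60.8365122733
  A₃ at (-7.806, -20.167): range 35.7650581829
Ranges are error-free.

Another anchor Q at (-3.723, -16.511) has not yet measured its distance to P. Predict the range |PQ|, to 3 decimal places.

41.111

eq1: (x − 42.713)² + (y − 6.220)² = 90.1689168633²
eq2: (x + 20.331)² + (y − 10.706)² = 60.8365122733²
eq3: (x + 7.806)² + (y + 20.167)² = 35.7650581829²
eq3−eq1, eq3−eq2 (x²,y² cancel):
  101.038·x + 52.774·y = -5455.846937
  -25.050·x + 61.746·y = -2361.615367
det = 101.038·61.746 − 52.774·-25.050 = 7560.681048
x = (-5455.846937·61.746 − 52.774·-2361.615367) / 7560.681048 = -28.072185
y = (101.038·-2361.615367 − -5455.846937·-25.050) / 7560.681048 = -49.635986
|P − Q| = √((-28.072185 − -3.723)² + (-49.635986 − -16.511)²) = 41.111404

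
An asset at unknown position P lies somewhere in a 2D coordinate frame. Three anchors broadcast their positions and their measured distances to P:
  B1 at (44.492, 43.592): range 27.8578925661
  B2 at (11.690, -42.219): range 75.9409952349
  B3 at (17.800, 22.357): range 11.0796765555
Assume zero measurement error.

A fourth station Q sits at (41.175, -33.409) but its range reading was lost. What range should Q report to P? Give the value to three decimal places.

eq1: (x − 44.492)² + (y − 43.592)² = 27.8578925661²
eq2: (x − 11.690)² + (y + 42.219)² = 75.9409952349²
eq3: (x − 17.800)² + (y − 22.357)² = 11.0796765555²
eq1−eq3, eq1−eq2 (x²,y² cancel):
  -53.384·x − 42.470·y = -2409.822133
  -65.604·x − 171.622·y = -6951.673046
det = -53.384·-171.622 − -42.470·-65.604 = 6375.666968
x = (-2409.822133·-171.622 − -42.470·-6951.673046) / 6375.666968 = 18.561343
y = (-53.384·-6951.673046 − -2409.822133·-65.604) / 6375.666968 = 33.410488
|P − Q| = √((18.561343 − 41.175)² + (33.410488 − -33.409)²) = 70.542338

70.542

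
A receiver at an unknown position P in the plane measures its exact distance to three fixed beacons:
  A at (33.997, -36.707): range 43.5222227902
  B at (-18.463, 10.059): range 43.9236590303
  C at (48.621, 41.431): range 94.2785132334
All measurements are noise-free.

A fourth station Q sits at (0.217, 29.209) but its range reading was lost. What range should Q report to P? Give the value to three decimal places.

eq1: (x − 33.997)² + (y + 36.707)² = 43.5222227902²
eq2: (x + 18.463)² + (y − 10.059)² = 43.9236590303²
eq3: (x − 48.621)² + (y − 41.431)² = 94.2785132334²
eq2−eq1, eq2−eq3 (x²,y² cancel):
  104.920·x − 93.532·y = 2096.237954
  134.168·x + 62.744·y = -3320.686683
det = 104.920·62.744 − -93.532·134.168 = 19132.101856
x = (2096.237954·62.744 − -93.532·-3320.686683) / 19132.101856 = -9.359354
y = (104.920·-3320.686683 − 2096.237954·134.168) / 19132.101856 = -32.910890
|P − Q| = √((-9.359354 − 0.217)² + (-32.910890 − 29.209)²) = 62.853698

62.854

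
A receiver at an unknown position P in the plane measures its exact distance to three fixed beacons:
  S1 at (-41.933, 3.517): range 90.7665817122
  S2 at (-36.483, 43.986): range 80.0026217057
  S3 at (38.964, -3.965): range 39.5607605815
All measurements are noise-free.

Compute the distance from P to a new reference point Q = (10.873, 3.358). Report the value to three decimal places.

eq1: (x + 41.933)² + (y − 3.517)² = 90.7665817122²
eq2: (x + 36.483)² + (y − 43.986)² = 80.0026217057²
eq3: (x − 38.964)² + (y + 3.965)² = 39.5607605815²
eq3−eq1, eq3−eq2 (x²,y² cancel):
  -161.794·x + 14.964·y = -6436.687321
  -150.894·x + 95.902·y = -3103.502738
det = -161.794·95.902 − 14.964·-150.894 = -13258.390372
x = (-6436.687321·95.902 − 14.964·-3103.502738) / -13258.390372 = 43.055783
y = (-161.794·-3103.502738 − -6436.687321·-150.894) / -13258.390372 = 35.383584
|P − Q| = √((43.055783 − 10.873)² + (35.383584 − 3.358)²) = 45.402308

45.402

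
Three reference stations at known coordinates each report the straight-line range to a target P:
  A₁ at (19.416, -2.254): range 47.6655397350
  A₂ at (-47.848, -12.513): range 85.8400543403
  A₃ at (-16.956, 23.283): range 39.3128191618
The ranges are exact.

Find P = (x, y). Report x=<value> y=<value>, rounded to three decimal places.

x=15.639 y=45.262

eq1: (x − 19.416)² + (y + 2.254)² = 47.6655397350²
eq2: (x + 47.848)² + (y + 12.513)² = 85.8400543403²
eq3: (x + 16.956)² + (y − 23.283)² = 39.3128191618²
eq1−eq2, eq1−eq3 (x²,y² cancel):
  -134.528·x − 20.518·y = -3032.566550
  -72.744·x + 51.074·y = 1174.048381
det = -134.528·51.074 − -20.518·-72.744 = -8363.444464
x = (-3032.566550·51.074 − -20.518·1174.048381) / -8363.444464 = 15.639032
y = (-134.528·1174.048381 − -3032.566550·-72.744) / -8363.444464 = 45.261663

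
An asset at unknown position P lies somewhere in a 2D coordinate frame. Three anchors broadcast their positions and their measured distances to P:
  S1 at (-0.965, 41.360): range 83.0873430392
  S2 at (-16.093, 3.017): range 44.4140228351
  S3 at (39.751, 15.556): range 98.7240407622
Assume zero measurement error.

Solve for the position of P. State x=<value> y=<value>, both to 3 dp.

x=-49.898 y=-25.789

eq1: (x + 0.965)² + (y − 41.360)² = 83.0873430392²
eq2: (x + 16.093)² + (y − 3.017)² = 44.4140228351²
eq3: (x − 39.751)² + (y − 15.556)² = 98.7240407622²
eq1−eq2, eq1−eq3 (x²,y² cancel):
  -30.256·x − 76.686·y = 3487.407262
  81.432·x − 51.608·y = -2732.379339
det = -30.256·-51.608 − -76.686·81.432 = 7806.146000
x = (3487.407262·-51.608 − -76.686·-2732.379339) / 7806.146000 = -49.898292
y = (-30.256·-2732.379339 − 3487.407262·81.432) / 7806.146000 = -25.789382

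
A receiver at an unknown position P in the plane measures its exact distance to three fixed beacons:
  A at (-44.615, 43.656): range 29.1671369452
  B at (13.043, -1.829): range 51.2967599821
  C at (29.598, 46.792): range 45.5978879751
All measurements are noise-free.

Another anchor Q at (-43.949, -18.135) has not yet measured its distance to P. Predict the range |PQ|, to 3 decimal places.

65.337

eq1: (x + 44.615)² + (y − 43.656)² = 29.1671369452²
eq2: (x − 13.043)² + (y + 1.829)² = 51.2967599821²
eq3: (x − 29.598)² + (y − 46.792)² = 45.5978879751²
eq3−eq2, eq3−eq1 (x²,y² cancel):
  -33.110·x − 97.242·y = -3444.257975
  -148.426·x − 6.272·y = 2059.257203
det = -33.110·-6.272 − -97.242·-148.426 = -14225.575172
x = (-3444.257975·-6.272 − -97.242·2059.257203) / -14225.575172 = -15.595058
y = (-33.110·2059.257203 − -3444.257975·-148.426) / -14225.575172 = 40.729421
|P − Q| = √((-15.595058 − -43.949)² + (40.729421 − -18.135)²) = 65.337325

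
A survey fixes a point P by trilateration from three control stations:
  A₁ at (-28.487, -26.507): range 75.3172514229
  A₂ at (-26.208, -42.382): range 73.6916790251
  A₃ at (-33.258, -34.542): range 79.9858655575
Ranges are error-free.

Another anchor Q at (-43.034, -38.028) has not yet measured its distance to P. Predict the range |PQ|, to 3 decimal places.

eq1: (x + 28.487)² + (y + 26.507)² = 75.3172514229²
eq2: (x + 26.208)² + (y + 42.382)² = 73.6916790251²
eq3: (x + 33.258)² + (y + 34.542)² = 79.9858655575²
eq1−eq2, eq1−eq3 (x²,y² cancel):
  4.558·x − 31.750·y = 1211.187774
  -9.542·x − 16.070·y = 60.063783
det = 4.558·-16.070 − -31.750·-9.542 = -376.205560
x = (1211.187774·-16.070 − -31.750·60.063783) / -376.205560 = 46.668004
y = (4.558·60.063783 − 1211.187774·-9.542) / -376.205560 = -31.448032
|P − Q| = √((46.668004 − -43.034)² + (-31.448032 − -38.028)²) = 89.943012

89.943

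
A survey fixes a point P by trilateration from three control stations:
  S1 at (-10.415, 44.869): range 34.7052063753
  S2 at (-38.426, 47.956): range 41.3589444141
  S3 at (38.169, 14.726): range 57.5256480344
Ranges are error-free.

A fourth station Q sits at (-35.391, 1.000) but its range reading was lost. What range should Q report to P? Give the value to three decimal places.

19.148

eq1: (x + 10.415)² + (y − 44.869)² = 34.7052063753²
eq2: (x + 38.426)² + (y − 47.956)² = 41.3589444141²
eq3: (x − 38.169)² + (y − 14.726)² = 57.5256480344²
eq3−eq2, eq3−eq1 (x²,y² cancel):
  -153.190·x + 66.460·y = 3701.245674
  -97.168·x + 60.286·y = 2552.720581
det = -153.190·60.286 − 66.460·-97.168 = -2777.427060
x = (3701.245674·60.286 − 66.460·2552.720581) / -2777.427060 = -19.255046
y = (-153.190·2552.720581 − 3701.245674·-97.168) / -2777.427060 = 11.308533
|P − Q| = √((-19.255046 − -35.391)² + (11.308533 − 1.000)²) = 19.147712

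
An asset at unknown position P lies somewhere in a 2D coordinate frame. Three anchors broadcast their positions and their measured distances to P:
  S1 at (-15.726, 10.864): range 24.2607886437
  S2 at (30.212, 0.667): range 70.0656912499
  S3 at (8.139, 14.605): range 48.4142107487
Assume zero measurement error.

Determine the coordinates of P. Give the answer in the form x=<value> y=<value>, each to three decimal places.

eq1: (x + 15.726)² + (y − 10.864)² = 24.2607886437²
eq2: (x − 30.212)² + (y − 0.667)² = 70.0656912499²
eq3: (x − 8.139)² + (y − 14.605)² = 48.4142107487²
eq2−eq3, eq2−eq1 (x²,y² cancel):
  -44.146·x + 27.876·y = 1931.604801
  -91.876·x + 20.394·y = 3772.738964
det = -44.146·20.394 − 27.876·-91.876 = 1660.821852
x = (1931.604801·20.394 − 27.876·3772.738964) / 1660.821852 = -39.604322
y = (-44.146·3772.738964 − 1931.604801·-91.876) / 1660.821852 = 6.573124

x=-39.604 y=6.573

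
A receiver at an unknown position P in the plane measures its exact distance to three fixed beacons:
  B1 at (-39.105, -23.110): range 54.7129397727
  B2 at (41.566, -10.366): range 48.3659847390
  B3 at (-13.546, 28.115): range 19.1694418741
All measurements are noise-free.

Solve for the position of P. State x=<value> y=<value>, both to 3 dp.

x=0.295 y=14.852

eq1: (x + 39.105)² + (y + 23.110)² = 54.7129397727²
eq2: (x − 41.566)² + (y + 10.366)² = 48.3659847390²
eq3: (x + 13.546)² + (y − 28.115)² = 19.1694418741²
eq2−eq1, eq2−eq3 (x²,y² cancel):
  -161.342·x − 25.488·y = -426.150486
  -110.224·x + 76.962·y = 1110.562007
det = -161.342·76.962 − -25.488·-110.224 = -15226.592316
x = (-426.150486·76.962 − -25.488·1110.562007) / -15226.592316 = 0.294970
y = (-161.342·1110.562007 − -426.150486·-110.224) / -15226.592316 = 14.852457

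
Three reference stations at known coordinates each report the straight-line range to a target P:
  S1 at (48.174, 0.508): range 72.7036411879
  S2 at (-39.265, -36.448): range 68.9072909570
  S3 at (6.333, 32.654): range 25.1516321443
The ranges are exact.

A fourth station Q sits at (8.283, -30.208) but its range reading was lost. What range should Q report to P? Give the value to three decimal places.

eq1: (x − 48.174)² + (y − 0.508)² = 72.7036411879²
eq2: (x + 39.265)² + (y + 36.448)² = 68.9072909570²
eq3: (x − 6.333)² + (y − 32.654)² = 25.1516321443²
eq3−eq2, eq3−eq1 (x²,y² cancel):
  -91.196·x − 138.204·y = -2351.803824
  83.682·x − 64.292·y = -3438.613107
det = -91.196·-64.292 − -138.204·83.682 = 17428.360360
x = (-2351.803824·-64.292 − -138.204·-3438.613107) / 17428.360360 = -18.591991
y = (-91.196·-3438.613107 − -2351.803824·83.682) / 17428.360360 = 29.285108
|P − Q| = √((-18.591991 − 8.283)² + (29.285108 − -30.208)²) = 65.281659

65.282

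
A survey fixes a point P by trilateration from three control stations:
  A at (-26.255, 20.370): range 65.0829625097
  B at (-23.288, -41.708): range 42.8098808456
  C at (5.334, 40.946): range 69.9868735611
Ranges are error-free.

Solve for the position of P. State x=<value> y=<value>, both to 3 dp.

eq1: (x + 26.255)² + (y − 20.370)² = 65.0829625097²
eq2: (x + 23.288)² + (y + 41.708)² = 42.8098808456²
eq3: (x − 5.334)² + (y − 40.946)² = 69.9868735611²
eq2−eq1, eq2−eq3 (x²,y² cancel):
  -5.934·x + 124.156·y = -3580.732394
  57.244·x + 165.308·y = -3642.338309
det = -5.934·165.308 − 124.156·57.244 = -8088.123736
x = (-3580.732394·165.308 − 124.156·-3642.338309) / -8088.123736 = 17.272925
y = (-5.934·-3642.338309 − -3580.732394·57.244) / -8088.123736 = -28.015036

x=17.273 y=-28.015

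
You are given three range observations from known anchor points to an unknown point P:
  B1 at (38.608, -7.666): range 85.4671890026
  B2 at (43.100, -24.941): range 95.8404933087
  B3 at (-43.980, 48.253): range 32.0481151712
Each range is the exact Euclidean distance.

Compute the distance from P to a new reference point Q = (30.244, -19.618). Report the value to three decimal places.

81.947

eq1: (x − 38.608)² + (y + 7.666)² = 85.4671890026²
eq2: (x − 43.100)² + (y + 24.941)² = 95.8404933087²
eq3: (x + 43.980)² + (y − 48.253)² = 32.0481151712²
eq3−eq1, eq3−eq2 (x²,y² cancel):
  165.176·x − 111.838·y = -8990.805899
  174.160·x − 146.388·y = -9941.247400
det = 165.176·-146.388 − -111.838·174.160 = -4702.078208
x = (-8990.805899·-146.388 − -111.838·-9941.247400) / -4702.078208 = -43.456714
y = (165.176·-9941.247400 − -8990.805899·174.160) / -4702.078208 = 16.209157
|P − Q| = √((-43.456714 − 30.244)² + (16.209157 − -19.618)²) = 81.947425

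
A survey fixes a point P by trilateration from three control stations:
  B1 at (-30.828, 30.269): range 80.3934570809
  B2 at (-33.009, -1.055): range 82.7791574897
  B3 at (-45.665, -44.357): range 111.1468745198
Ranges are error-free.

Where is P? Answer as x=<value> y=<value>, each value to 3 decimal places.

x=48.149 y=15.246

eq1: (x + 30.828)² + (y − 30.269)² = 80.3934570809²
eq2: (x + 33.009)² + (y + 1.055)² = 82.7791574897²
eq3: (x + 45.665)² + (y + 44.357)² = 111.1468745198²
eq1−eq3, eq1−eq2 (x²,y² cancel):
  -29.674·x − 149.252·y = -3704.262045
  -4.362·x − 62.648·y = -1165.151812
det = -29.674·-62.648 − -149.252·-4.362 = 1207.979528
x = (-3704.262045·-62.648 − -149.252·-1165.151812) / 1207.979528 = 48.149301
y = (-29.674·-1165.151812 − -3704.262045·-4.362) / 1207.979528 = 15.245891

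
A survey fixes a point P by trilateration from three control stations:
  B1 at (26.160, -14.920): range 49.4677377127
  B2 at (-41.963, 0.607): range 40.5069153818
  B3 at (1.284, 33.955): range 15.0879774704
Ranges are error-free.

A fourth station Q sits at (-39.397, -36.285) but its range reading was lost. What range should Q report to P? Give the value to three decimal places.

eq1: (x − 26.160)² + (y + 14.920)² = 49.4677377127²
eq2: (x + 41.963)² + (y − 0.607)² = 40.5069153818²
eq3: (x − 1.284)² + (y − 33.955)² = 15.0879774704²
eq1−eq2, eq1−eq3 (x²,y² cancel):
  -136.246·x + 31.054·y = 1660.556699
  -49.752·x + 97.750·y = 2467.048691
det = -136.246·97.750 − 31.054·-49.752 = -11773.047892
x = (1660.556699·97.750 − 31.054·2467.048691) / -11773.047892 = -7.279991
y = (-136.246·2467.048691 − 1660.556699·-49.752) / -11773.047892 = 21.533039
|P − Q| = √((-7.279991 − -39.397)² + (21.533039 − -36.285)²) = 66.139458

66.139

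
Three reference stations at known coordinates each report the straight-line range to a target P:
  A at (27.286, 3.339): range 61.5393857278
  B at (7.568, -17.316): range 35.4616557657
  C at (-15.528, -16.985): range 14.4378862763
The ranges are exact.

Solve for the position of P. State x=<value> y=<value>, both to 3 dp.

x=-26.818 y=-25.985

eq1: (x − 27.286)² + (y − 3.339)² = 61.5393857278²
eq2: (x − 7.568)² + (y + 17.316)² = 35.4616557657²
eq3: (x + 15.528)² + (y + 16.985)² = 14.4378862763²
eq3−eq2, eq3−eq1 (x²,y² cancel):
  46.192·x − 0.662·y = -1221.566999
  85.628·x + 40.648·y = -3352.577728
det = 46.192·40.648 − -0.662·85.628 = 1934.298152
x = (-1221.566999·40.648 − -0.662·-3352.577728) / 1934.298152 = -26.817821
y = (46.192·-3352.577728 − -1221.566999·85.628) / 1934.298152 = -25.984583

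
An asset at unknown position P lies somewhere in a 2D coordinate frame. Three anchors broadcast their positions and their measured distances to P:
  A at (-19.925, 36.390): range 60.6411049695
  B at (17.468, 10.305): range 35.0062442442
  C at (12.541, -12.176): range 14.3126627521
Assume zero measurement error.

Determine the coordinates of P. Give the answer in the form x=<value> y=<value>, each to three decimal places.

eq1: (x + 19.925)² + (y − 36.390)² = 60.6411049695²
eq2: (x − 17.468)² + (y − 10.305)² = 35.0062442442²
eq3: (x − 12.541)² + (y + 12.176)² = 14.3126627521²
eq3−eq2, eq3−eq1 (x²,y² cancel):
  9.854·x + 44.962·y = -914.792429
  -64.932·x + 97.132·y = -2056.785229
det = 9.854·97.132 − 44.962·-64.932 = 3876.611312
x = (-914.792429·97.132 − 44.962·-2056.785229) / 3876.611312 = 0.934207
y = (9.854·-2056.785229 − -914.792429·-64.932) / 3876.611312 = -20.550645

x=0.934 y=-20.551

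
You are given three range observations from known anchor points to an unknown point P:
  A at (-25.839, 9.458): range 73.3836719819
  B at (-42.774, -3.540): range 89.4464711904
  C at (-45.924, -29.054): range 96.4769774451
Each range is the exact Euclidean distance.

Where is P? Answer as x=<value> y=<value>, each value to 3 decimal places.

eq1: (x + 25.839)² + (y − 9.458)² = 73.3836719819²
eq2: (x + 42.774)² + (y + 3.540)² = 89.4464711904²
eq3: (x + 45.924)² + (y + 29.054)² = 96.4769774451²
eq2−eq3, eq2−eq1 (x²,y² cancel):
  -6.300·x − 51.028·y = -196.133953
  33.870·x + 25.996·y = 1530.468904
det = -6.300·25.996 − -51.028·33.870 = 1564.543560
x = (-196.133953·25.996 − -51.028·1530.468904) / 1564.543560 = 46.657742
y = (-6.300·1530.468904 − -196.133953·33.870) / 1564.543560 = -1.916787

x=46.658 y=-1.917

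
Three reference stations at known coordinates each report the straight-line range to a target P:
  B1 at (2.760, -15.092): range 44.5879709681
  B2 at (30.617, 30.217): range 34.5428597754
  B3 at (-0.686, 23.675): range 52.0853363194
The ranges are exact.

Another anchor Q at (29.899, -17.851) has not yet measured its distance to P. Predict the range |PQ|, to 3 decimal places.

eq1: (x − 2.760)² + (y + 15.092)² = 44.5879709681²
eq2: (x − 30.617)² + (y − 30.217)² = 34.5428597754²
eq3: (x + 0.686)² + (y − 23.675)² = 52.0853363194²
eq2−eq1, eq2−eq3 (x²,y² cancel):
  -55.714·x − 90.618·y = -2409.959708
  -62.606·x − 13.084·y = -2809.164655
det = -55.714·-13.084 − -90.618·-62.606 = -4944.268532
x = (-2409.959708·-13.084 − -90.618·-2809.164655) / -4944.268532 = 45.108588
y = (-55.714·-2809.164655 − -2409.959708·-62.606) / -4944.268532 = -1.139069
|P − Q| = √((45.108588 − 29.899)² + (-1.139069 − -17.851)²) = 22.596907

22.597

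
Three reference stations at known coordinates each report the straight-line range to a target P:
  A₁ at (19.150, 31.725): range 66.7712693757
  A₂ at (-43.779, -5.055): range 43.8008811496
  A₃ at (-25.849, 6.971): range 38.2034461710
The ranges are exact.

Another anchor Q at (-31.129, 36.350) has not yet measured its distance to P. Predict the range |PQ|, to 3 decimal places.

eq1: (x − 19.150)² + (y − 31.725)² = 66.7712693757²
eq2: (x + 43.779)² + (y + 5.055)² = 43.8008811496²
eq3: (x + 25.849)² + (y − 6.971)² = 38.2034461710²
eq3−eq2, eq3−eq1 (x²,y² cancel):
  -35.860·x − 24.052·y = 766.374334
  89.998·x + 49.508·y = -2342.466632
det = -35.860·49.508 − -24.052·89.998 = 389.275016
x = (766.374334·49.508 − -24.052·-2342.466632) / 389.275016 = -47.265676
y = (-35.860·-2342.466632 − 766.374334·89.998) / 389.275016 = 38.606886
|P − Q| = √((-47.265676 − -31.129)² + (38.606886 − 36.350)²) = 16.293737

16.294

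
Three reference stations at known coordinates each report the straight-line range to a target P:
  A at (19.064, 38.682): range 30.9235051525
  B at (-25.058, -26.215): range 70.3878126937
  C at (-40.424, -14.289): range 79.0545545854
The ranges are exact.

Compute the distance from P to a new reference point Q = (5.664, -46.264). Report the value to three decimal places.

eq1: (x − 19.064)² + (y − 38.682)² = 30.9235051525²
eq2: (x + 25.058)² + (y + 26.215)² = 70.3878126937²
eq3: (x + 40.424)² + (y + 14.289)² = 79.0545545854²
eq2−eq1, eq2−eq3 (x²,y² cancel):
  88.244·x + 129.794·y = 4542.784636
  -30.732·x + 23.852·y = -772.032717
det = 88.244·23.852 − 129.794·-30.732 = 6093.625096
x = (4542.784636·23.852 − 129.794·-772.032717) / 6093.625096 = 34.225885
y = (88.244·-772.032717 − 4542.784636·-30.732) / 6093.625096 = 11.730555
|P − Q| = √((34.225885 − 5.664)² + (11.730555 − -46.264)²) = 64.646343

64.646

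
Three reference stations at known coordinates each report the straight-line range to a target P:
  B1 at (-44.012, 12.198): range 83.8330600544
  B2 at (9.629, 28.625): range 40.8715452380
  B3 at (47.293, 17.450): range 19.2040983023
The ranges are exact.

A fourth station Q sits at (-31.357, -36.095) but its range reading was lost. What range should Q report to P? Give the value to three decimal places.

eq1: (x + 44.012)² + (y − 12.198)² = 83.8330600544²
eq2: (x − 9.629)² + (y − 28.625)² = 40.8715452380²
eq3: (x − 47.293)² + (y − 17.450)² = 19.2040983023²
eq3−eq1, eq3−eq2 (x²,y² cancel):
  -182.610·x − 10.504·y = -7114.467567
  -75.328·x + 22.350·y = -2930.707902
det = -182.610·22.350 − -10.504·-75.328 = -4872.578812
x = (-7114.467567·22.350 − -10.504·-2930.707902) / -4872.578812 = 38.951141
y = (-182.610·-2930.707902 − -7114.467567·-75.328) / -4872.578812 = 0.152290
|P − Q| = √((38.951141 − -31.357)² + (0.152290 − -36.095)²) = 79.101838

79.102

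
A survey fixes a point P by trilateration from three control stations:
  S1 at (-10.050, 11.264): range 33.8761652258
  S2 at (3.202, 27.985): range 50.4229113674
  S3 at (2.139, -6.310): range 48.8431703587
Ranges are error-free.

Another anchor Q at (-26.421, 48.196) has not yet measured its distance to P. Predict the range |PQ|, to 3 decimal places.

eq1: (x + 10.050)² + (y − 11.264)² = 33.8761652258²
eq2: (x − 3.202)² + (y − 27.985)² = 50.4229113674²
eq3: (x − 2.139)² + (y + 6.310)² = 48.8431703587²
eq3−eq2, eq3−eq1 (x²,y² cancel):
  2.126·x + 68.590·y = 592.206908
  -24.378·x + 35.148·y = 1421.549495
det = 2.126·35.148 − 68.590·-24.378 = 1746.811668
x = (592.206908·35.148 − 68.590·1421.549495) / 1746.811668 = -43.902381
y = (2.126·1421.549495 − 592.206908·-24.378) / 1746.811668 = 9.994801
|P − Q| = √((-43.902381 − -26.421)² + (9.994801 − 48.196)²) = 42.011074

42.011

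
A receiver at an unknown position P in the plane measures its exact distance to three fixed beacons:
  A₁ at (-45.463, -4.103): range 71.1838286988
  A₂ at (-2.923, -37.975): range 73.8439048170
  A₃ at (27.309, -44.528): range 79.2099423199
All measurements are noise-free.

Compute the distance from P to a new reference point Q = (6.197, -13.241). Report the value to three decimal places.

47.730

eq1: (x + 45.463)² + (y + 4.103)² = 71.1838286988²
eq2: (x + 2.923)² + (y + 37.975)² = 73.8439048170²
eq3: (x − 27.309)² + (y + 44.528)² = 79.2099423199²
eq1−eq2, eq1−eq3 (x²,y² cancel):
  85.080·x − 67.744·y = -1018.859234
  145.544·x − 80.850·y = -562.272207
det = 85.080·-80.850 − -67.744·145.544 = 2981.014736
x = (-1018.859234·-80.850 − -67.744·-562.272207) / 2981.014736 = 14.855412
y = (85.080·-562.272207 − -1018.859234·145.544) / 2981.014736 = 33.696824
|P − Q| = √((14.855412 − 6.197)² + (33.696824 − -13.241)²) = 47.729733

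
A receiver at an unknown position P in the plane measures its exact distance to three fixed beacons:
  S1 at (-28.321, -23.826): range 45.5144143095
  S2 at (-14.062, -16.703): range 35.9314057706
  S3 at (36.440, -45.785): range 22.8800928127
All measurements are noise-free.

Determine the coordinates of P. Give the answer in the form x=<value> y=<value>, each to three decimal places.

x=14.972 y=-37.871

eq1: (x + 28.321)² + (y + 23.826)² = 45.5144143095²
eq2: (x + 14.062)² + (y + 16.703)² = 35.9314057706²
eq3: (x − 36.440)² + (y + 45.785)² = 22.8800928127²
eq3−eq1, eq3−eq2 (x²,y² cancel):
  -129.522·x + 43.918·y = -3602.445771
  -101.004·x + 58.164·y = -3714.977046
det = -129.522·58.164 − 43.918·-101.004 = -3097.623936
x = (-3602.445771·58.164 − 43.918·-3714.977046) / -3097.623936 = 14.972216
y = (-129.522·-3714.977046 − -3602.445771·-101.004) / -3097.623936 = -37.870906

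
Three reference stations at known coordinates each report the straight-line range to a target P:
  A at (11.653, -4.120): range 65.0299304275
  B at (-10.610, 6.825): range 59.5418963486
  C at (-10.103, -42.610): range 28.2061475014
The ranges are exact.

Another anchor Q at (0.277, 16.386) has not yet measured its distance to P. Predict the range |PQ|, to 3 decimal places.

73.238

eq1: (x − 11.653)² + (y + 4.120)² = 65.0299304275²
eq2: (x + 10.610)² + (y − 6.825)² = 59.5418963486²
eq3: (x + 10.103)² + (y + 42.610)² = 28.2061475014²
eq2−eq1, eq2−eq3 (x²,y² cancel):
  44.526·x − 21.890·y = -690.040347
  1.014·x − 98.870·y = 4508.180648
det = 44.526·-98.870 − -21.890·1.014 = -4380.089160
x = (-690.040347·-98.870 − -21.890·4508.180648) / -4380.089160 = -38.106157
y = (44.526·4508.180648 − -690.040347·1.014) / -4380.089160 = -45.987866
|P − Q| = √((-38.106157 − 0.277)² + (-45.987866 − 16.386)²) = 73.237735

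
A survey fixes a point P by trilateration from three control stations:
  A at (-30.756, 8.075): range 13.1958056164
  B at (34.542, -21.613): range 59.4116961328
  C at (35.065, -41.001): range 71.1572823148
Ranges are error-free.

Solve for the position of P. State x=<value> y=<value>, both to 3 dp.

x=-17.619 y=6.829

eq1: (x + 30.756)² + (y − 8.075)² = 13.1958056164²
eq2: (x − 34.542)² + (y + 21.613)² = 59.4116961328²
eq3: (x − 35.065)² + (y + 41.001)² = 71.1572823148²
eq1−eq3, eq1−eq2 (x²,y² cancel):
  131.642·x − 98.152·y = -2989.730476
  130.596·x − 59.376·y = -2706.485980
det = 131.642·-59.376 − -98.152·130.596 = 5001.883200
x = (-2989.730476·-59.376 − -98.152·-2706.485980) / 5001.883200 = -17.619119
y = (131.642·-2706.485980 − -2989.730476·130.596) / 5001.883200 = 6.829351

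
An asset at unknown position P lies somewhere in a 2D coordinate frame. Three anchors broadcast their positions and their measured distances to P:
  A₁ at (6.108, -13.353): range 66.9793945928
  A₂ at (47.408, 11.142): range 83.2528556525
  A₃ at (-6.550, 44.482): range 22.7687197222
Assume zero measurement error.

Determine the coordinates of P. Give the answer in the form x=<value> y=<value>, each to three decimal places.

eq1: (x − 6.108)² + (y + 13.353)² = 66.9793945928²
eq2: (x − 47.408)² + (y − 11.142)² = 83.2528556525²
eq3: (x + 6.550)² + (y − 44.482)² = 22.7687197222²
eq2−eq3, eq2−eq1 (x²,y² cancel):
  -107.916·x + 66.680·y = 6062.511573
  -82.600·x − 48.990·y = 288.746319
det = -107.916·-48.990 − 66.680·-82.600 = 10794.572840
x = (6062.511573·-48.990 − 66.680·288.746319) / 10794.572840 = -29.297690
y = (-107.916·288.746319 − 6062.511573·-82.600) / 10794.572840 = 43.503630

x=-29.298 y=43.504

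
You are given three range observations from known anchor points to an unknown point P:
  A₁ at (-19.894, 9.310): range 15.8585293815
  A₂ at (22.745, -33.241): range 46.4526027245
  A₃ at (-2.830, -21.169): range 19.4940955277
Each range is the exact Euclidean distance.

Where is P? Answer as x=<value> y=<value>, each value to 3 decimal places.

x=-14.624 y=-5.647

eq1: (x + 19.894)² + (y − 9.310)² = 15.8585293815²
eq2: (x − 22.745)² + (y + 33.241)² = 46.4526027245²
eq3: (x + 2.830)² + (y + 21.169)² = 19.4940955277²
eq2−eq1, eq2−eq3 (x²,y² cancel):
  -85.278·x + 85.102·y = 766.499576
  -51.150·x + 24.144·y = 611.660894
det = -85.278·24.144 − 85.102·-51.150 = 2294.015268
x = (766.499576·24.144 − 85.102·611.660894) / 2294.015268 = -14.623791
y = (-85.278·611.660894 − 766.499576·-51.150) / 2294.015268 = -5.647201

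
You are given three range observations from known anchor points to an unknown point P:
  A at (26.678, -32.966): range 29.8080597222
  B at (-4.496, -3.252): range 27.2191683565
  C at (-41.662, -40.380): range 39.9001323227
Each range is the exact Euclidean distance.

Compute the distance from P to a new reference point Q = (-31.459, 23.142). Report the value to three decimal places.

60.653

eq1: (x − 26.678)² + (y + 32.966)² = 29.8080597222²
eq2: (x + 4.496)² + (y + 3.252)² = 27.2191683565²
eq3: (x + 41.662)² + (y + 40.380)² = 39.9001323227²
eq2−eq1, eq2−eq3 (x²,y² cancel):
  62.348·x − 59.428·y = 1620.046022
  -74.332·x − 74.256·y = 2484.339691
det = 62.348·-74.256 − -59.428·-74.332 = -9047.115184
x = (1620.046022·-74.256 − -59.428·2484.339691) / -9047.115184 = -3.022091
y = (62.348·2484.339691 − 1620.046022·-74.332) / -9047.115184 = -30.431233
|P − Q| = √((-3.022091 − -31.459)² + (-30.431233 − 23.142)²) = 60.652693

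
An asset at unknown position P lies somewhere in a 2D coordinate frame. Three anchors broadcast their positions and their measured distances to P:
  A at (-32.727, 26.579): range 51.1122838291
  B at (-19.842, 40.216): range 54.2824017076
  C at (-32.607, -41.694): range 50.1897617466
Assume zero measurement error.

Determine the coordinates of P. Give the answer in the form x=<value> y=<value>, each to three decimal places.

eq1: (x + 32.727)² + (y − 26.579)² = 51.1122838291²
eq2: (x + 19.842)² + (y − 40.216)² = 54.2824017076²
eq3: (x + 32.607)² + (y + 41.694)² = 50.1897617466²
eq2−eq3, eq2−eq1 (x²,y² cancel):
  -25.530·x − 163.820·y = 1218.141416
  -25.770·x − 27.274·y = 100.581727
det = -25.530·-27.274 − -163.820·-25.770 = -3525.336180
x = (1218.141416·-27.274 − -163.820·100.581727) / -3525.336180 = 4.750268
y = (-25.530·100.581727 − 1218.141416·-25.770) / -3525.336180 = -8.176143

x=4.750 y=-8.176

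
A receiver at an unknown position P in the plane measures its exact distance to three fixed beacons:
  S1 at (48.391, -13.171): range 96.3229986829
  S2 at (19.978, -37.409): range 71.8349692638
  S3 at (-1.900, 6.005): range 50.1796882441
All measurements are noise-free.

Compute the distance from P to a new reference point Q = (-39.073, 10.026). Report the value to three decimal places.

25.587

eq1: (x − 48.391)² + (y + 13.171)² = 96.3229986829²
eq2: (x − 19.978)² + (y + 37.409)² = 71.8349692638²
eq3: (x + 1.900)² + (y − 6.005)² = 50.1796882441²
eq3−eq1, eq3−eq2 (x²,y² cancel):
  100.582·x − 38.352·y = -4284.624866
  43.756·x − 86.828·y = -883.377957
det = 100.582·-86.828 − -38.352·43.756 = -7055.203784
x = (-4284.624866·-86.828 − -38.352·-883.377957) / -7055.203784 = -47.928608
y = (100.582·-883.377957 − -4284.624866·43.756) / -7055.203784 = -13.979203
|P − Q| = √((-47.928608 − -39.073)² + (-13.979203 − 10.026)²) = 25.586550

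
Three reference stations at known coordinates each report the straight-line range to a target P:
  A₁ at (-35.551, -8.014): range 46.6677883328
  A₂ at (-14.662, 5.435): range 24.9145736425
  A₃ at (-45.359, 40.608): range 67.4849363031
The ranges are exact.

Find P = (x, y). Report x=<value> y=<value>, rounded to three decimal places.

x=10.020 y=2.042

eq1: (x + 35.551)² + (y + 8.014)² = 46.6677883328²
eq2: (x + 14.662)² + (y − 5.435)² = 24.9145736425²
eq3: (x + 45.359)² + (y − 40.608)² = 67.4849363031²
eq1−eq2, eq1−eq3 (x²,y² cancel):
  41.778·x + 26.898·y = 473.562160
  -19.616·x + 97.244·y = 2.016588
det = 41.778·97.244 − 26.898·-19.616 = 4590.291000
x = (473.562160·97.244 − 26.898·2.016588) / 4590.291000 = 10.020462
y = (41.778·2.016588 − 473.562160·-19.616) / 4590.291000 = 2.042059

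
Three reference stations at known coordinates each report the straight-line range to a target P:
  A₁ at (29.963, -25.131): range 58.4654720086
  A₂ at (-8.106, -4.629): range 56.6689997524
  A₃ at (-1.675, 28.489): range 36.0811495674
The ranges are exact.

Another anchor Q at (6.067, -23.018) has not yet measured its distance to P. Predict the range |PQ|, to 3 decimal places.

eq1: (x − 29.963)² + (y + 25.131)² = 58.4654720086²
eq2: (x + 8.106)² + (y + 4.629)² = 56.6689997524²
eq3: (x + 1.675)² + (y − 28.489)² = 36.0811495674²
eq2−eq1, eq2−eq3 (x²,y² cancel):
  76.138·x − 41.004·y = 1235.377769
  12.862·x + 66.236·y = 2636.820048
det = 76.138·66.236 − -41.004·12.862 = 5570.470016
x = (1235.377769·66.236 − -41.004·2636.820048) / 5570.470016 = 34.098855
y = (76.138·2636.820048 − 1235.377769·12.862) / 5570.470016 = 33.188003
|P − Q| = √((34.098855 − 6.067)² + (33.188003 − -23.018)²) = 62.808436

62.808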